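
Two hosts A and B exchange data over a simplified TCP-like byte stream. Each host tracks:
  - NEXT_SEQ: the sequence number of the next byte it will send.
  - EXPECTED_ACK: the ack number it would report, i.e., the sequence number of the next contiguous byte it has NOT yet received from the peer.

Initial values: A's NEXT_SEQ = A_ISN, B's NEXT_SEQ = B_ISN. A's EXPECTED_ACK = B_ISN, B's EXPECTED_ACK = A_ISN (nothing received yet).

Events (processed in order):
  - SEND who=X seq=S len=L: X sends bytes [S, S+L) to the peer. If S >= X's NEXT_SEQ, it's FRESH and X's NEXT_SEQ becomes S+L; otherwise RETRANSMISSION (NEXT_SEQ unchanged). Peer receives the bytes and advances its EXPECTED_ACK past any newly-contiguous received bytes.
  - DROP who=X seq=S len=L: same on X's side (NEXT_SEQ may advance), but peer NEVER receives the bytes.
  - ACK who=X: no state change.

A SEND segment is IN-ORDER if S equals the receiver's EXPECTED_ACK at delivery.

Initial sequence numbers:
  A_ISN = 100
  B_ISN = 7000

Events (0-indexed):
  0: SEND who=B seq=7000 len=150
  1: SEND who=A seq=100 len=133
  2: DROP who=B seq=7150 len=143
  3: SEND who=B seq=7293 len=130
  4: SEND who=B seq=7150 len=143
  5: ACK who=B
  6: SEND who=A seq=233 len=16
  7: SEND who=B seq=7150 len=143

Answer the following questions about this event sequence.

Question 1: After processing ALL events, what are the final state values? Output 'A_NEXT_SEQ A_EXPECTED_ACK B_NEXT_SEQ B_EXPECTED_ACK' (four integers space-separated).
Answer: 249 7423 7423 249

Derivation:
After event 0: A_seq=100 A_ack=7150 B_seq=7150 B_ack=100
After event 1: A_seq=233 A_ack=7150 B_seq=7150 B_ack=233
After event 2: A_seq=233 A_ack=7150 B_seq=7293 B_ack=233
After event 3: A_seq=233 A_ack=7150 B_seq=7423 B_ack=233
After event 4: A_seq=233 A_ack=7423 B_seq=7423 B_ack=233
After event 5: A_seq=233 A_ack=7423 B_seq=7423 B_ack=233
After event 6: A_seq=249 A_ack=7423 B_seq=7423 B_ack=249
After event 7: A_seq=249 A_ack=7423 B_seq=7423 B_ack=249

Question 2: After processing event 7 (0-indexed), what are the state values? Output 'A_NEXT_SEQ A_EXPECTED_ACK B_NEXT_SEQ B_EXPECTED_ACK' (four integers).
After event 0: A_seq=100 A_ack=7150 B_seq=7150 B_ack=100
After event 1: A_seq=233 A_ack=7150 B_seq=7150 B_ack=233
After event 2: A_seq=233 A_ack=7150 B_seq=7293 B_ack=233
After event 3: A_seq=233 A_ack=7150 B_seq=7423 B_ack=233
After event 4: A_seq=233 A_ack=7423 B_seq=7423 B_ack=233
After event 5: A_seq=233 A_ack=7423 B_seq=7423 B_ack=233
After event 6: A_seq=249 A_ack=7423 B_seq=7423 B_ack=249
After event 7: A_seq=249 A_ack=7423 B_seq=7423 B_ack=249

249 7423 7423 249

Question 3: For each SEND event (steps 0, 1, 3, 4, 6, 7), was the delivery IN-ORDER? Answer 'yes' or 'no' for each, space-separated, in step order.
Answer: yes yes no yes yes no

Derivation:
Step 0: SEND seq=7000 -> in-order
Step 1: SEND seq=100 -> in-order
Step 3: SEND seq=7293 -> out-of-order
Step 4: SEND seq=7150 -> in-order
Step 6: SEND seq=233 -> in-order
Step 7: SEND seq=7150 -> out-of-order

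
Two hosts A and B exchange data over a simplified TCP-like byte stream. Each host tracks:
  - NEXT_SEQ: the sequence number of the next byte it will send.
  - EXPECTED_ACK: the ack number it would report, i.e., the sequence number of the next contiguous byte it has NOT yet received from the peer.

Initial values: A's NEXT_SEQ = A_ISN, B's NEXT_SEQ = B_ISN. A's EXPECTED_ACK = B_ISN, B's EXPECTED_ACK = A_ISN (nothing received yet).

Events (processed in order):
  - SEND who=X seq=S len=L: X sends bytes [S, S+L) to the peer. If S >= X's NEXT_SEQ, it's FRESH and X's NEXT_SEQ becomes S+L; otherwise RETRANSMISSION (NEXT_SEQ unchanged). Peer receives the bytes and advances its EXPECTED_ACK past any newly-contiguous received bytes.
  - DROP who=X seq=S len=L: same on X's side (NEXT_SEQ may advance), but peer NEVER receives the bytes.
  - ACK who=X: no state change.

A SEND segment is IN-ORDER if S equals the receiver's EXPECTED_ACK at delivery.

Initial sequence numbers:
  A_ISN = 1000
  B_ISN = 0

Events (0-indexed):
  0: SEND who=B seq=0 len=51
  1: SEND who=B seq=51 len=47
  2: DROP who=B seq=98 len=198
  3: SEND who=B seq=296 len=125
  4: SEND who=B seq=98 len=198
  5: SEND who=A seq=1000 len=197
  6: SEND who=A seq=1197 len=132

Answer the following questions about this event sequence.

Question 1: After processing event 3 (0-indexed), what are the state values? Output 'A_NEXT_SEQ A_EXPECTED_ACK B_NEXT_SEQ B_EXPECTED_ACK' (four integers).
After event 0: A_seq=1000 A_ack=51 B_seq=51 B_ack=1000
After event 1: A_seq=1000 A_ack=98 B_seq=98 B_ack=1000
After event 2: A_seq=1000 A_ack=98 B_seq=296 B_ack=1000
After event 3: A_seq=1000 A_ack=98 B_seq=421 B_ack=1000

1000 98 421 1000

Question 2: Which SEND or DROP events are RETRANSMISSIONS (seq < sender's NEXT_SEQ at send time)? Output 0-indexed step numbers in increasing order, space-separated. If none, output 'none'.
Answer: 4

Derivation:
Step 0: SEND seq=0 -> fresh
Step 1: SEND seq=51 -> fresh
Step 2: DROP seq=98 -> fresh
Step 3: SEND seq=296 -> fresh
Step 4: SEND seq=98 -> retransmit
Step 5: SEND seq=1000 -> fresh
Step 6: SEND seq=1197 -> fresh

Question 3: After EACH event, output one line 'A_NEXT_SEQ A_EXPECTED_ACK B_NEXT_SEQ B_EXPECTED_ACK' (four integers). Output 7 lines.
1000 51 51 1000
1000 98 98 1000
1000 98 296 1000
1000 98 421 1000
1000 421 421 1000
1197 421 421 1197
1329 421 421 1329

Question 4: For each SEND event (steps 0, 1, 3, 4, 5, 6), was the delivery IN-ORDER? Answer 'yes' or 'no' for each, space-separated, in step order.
Step 0: SEND seq=0 -> in-order
Step 1: SEND seq=51 -> in-order
Step 3: SEND seq=296 -> out-of-order
Step 4: SEND seq=98 -> in-order
Step 5: SEND seq=1000 -> in-order
Step 6: SEND seq=1197 -> in-order

Answer: yes yes no yes yes yes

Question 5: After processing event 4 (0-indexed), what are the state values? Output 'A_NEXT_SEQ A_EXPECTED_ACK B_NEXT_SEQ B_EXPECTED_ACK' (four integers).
After event 0: A_seq=1000 A_ack=51 B_seq=51 B_ack=1000
After event 1: A_seq=1000 A_ack=98 B_seq=98 B_ack=1000
After event 2: A_seq=1000 A_ack=98 B_seq=296 B_ack=1000
After event 3: A_seq=1000 A_ack=98 B_seq=421 B_ack=1000
After event 4: A_seq=1000 A_ack=421 B_seq=421 B_ack=1000

1000 421 421 1000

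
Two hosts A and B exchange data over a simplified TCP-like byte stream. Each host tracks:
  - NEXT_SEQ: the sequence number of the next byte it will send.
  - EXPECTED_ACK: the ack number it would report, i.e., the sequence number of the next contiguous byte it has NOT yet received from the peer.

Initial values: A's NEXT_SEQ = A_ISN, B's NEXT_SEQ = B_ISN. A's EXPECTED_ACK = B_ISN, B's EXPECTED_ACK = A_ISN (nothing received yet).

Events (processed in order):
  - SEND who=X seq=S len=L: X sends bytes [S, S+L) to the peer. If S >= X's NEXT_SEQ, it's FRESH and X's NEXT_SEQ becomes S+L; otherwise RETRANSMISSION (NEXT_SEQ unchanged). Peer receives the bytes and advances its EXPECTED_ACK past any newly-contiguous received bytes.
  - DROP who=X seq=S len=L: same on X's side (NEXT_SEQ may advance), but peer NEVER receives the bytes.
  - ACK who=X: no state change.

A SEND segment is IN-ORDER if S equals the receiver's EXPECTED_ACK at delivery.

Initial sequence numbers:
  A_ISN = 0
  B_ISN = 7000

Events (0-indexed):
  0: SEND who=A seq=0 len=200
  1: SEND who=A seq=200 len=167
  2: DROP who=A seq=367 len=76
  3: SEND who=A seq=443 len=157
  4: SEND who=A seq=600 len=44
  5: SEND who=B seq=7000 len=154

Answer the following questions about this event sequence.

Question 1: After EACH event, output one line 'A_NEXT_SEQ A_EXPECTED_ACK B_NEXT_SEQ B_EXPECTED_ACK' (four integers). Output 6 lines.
200 7000 7000 200
367 7000 7000 367
443 7000 7000 367
600 7000 7000 367
644 7000 7000 367
644 7154 7154 367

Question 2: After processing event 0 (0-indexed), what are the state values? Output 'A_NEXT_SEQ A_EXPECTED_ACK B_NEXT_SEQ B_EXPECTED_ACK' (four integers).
After event 0: A_seq=200 A_ack=7000 B_seq=7000 B_ack=200

200 7000 7000 200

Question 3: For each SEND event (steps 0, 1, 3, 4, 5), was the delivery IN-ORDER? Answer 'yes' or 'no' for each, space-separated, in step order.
Answer: yes yes no no yes

Derivation:
Step 0: SEND seq=0 -> in-order
Step 1: SEND seq=200 -> in-order
Step 3: SEND seq=443 -> out-of-order
Step 4: SEND seq=600 -> out-of-order
Step 5: SEND seq=7000 -> in-order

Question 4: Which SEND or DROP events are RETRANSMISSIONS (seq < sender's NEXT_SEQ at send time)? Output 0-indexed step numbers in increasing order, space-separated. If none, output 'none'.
Answer: none

Derivation:
Step 0: SEND seq=0 -> fresh
Step 1: SEND seq=200 -> fresh
Step 2: DROP seq=367 -> fresh
Step 3: SEND seq=443 -> fresh
Step 4: SEND seq=600 -> fresh
Step 5: SEND seq=7000 -> fresh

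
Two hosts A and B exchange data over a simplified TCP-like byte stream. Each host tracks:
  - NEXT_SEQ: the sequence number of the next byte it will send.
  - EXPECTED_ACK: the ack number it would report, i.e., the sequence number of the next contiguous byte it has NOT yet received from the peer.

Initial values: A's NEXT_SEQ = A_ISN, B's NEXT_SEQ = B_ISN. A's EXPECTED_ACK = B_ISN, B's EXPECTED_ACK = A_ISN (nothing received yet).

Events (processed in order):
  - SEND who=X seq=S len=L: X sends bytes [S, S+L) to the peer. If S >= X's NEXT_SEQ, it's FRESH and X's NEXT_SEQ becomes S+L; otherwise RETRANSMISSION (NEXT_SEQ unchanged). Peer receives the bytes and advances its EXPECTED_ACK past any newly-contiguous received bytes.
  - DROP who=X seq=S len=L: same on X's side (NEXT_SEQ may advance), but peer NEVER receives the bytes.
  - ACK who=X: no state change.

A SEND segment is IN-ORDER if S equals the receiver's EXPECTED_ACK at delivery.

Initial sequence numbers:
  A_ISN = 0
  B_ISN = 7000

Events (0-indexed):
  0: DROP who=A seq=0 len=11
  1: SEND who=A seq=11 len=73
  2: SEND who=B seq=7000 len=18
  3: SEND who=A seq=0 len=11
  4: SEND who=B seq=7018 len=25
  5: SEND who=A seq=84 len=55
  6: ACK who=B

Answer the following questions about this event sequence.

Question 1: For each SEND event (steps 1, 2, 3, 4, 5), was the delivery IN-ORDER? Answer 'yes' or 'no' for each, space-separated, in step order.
Step 1: SEND seq=11 -> out-of-order
Step 2: SEND seq=7000 -> in-order
Step 3: SEND seq=0 -> in-order
Step 4: SEND seq=7018 -> in-order
Step 5: SEND seq=84 -> in-order

Answer: no yes yes yes yes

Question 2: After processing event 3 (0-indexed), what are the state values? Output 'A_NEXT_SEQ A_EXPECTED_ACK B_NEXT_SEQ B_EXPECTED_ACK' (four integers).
After event 0: A_seq=11 A_ack=7000 B_seq=7000 B_ack=0
After event 1: A_seq=84 A_ack=7000 B_seq=7000 B_ack=0
After event 2: A_seq=84 A_ack=7018 B_seq=7018 B_ack=0
After event 3: A_seq=84 A_ack=7018 B_seq=7018 B_ack=84

84 7018 7018 84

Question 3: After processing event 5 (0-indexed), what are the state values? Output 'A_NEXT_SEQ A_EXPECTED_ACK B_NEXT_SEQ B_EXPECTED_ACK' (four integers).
After event 0: A_seq=11 A_ack=7000 B_seq=7000 B_ack=0
After event 1: A_seq=84 A_ack=7000 B_seq=7000 B_ack=0
After event 2: A_seq=84 A_ack=7018 B_seq=7018 B_ack=0
After event 3: A_seq=84 A_ack=7018 B_seq=7018 B_ack=84
After event 4: A_seq=84 A_ack=7043 B_seq=7043 B_ack=84
After event 5: A_seq=139 A_ack=7043 B_seq=7043 B_ack=139

139 7043 7043 139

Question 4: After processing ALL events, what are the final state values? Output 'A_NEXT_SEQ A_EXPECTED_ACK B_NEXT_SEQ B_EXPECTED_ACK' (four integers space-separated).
Answer: 139 7043 7043 139

Derivation:
After event 0: A_seq=11 A_ack=7000 B_seq=7000 B_ack=0
After event 1: A_seq=84 A_ack=7000 B_seq=7000 B_ack=0
After event 2: A_seq=84 A_ack=7018 B_seq=7018 B_ack=0
After event 3: A_seq=84 A_ack=7018 B_seq=7018 B_ack=84
After event 4: A_seq=84 A_ack=7043 B_seq=7043 B_ack=84
After event 5: A_seq=139 A_ack=7043 B_seq=7043 B_ack=139
After event 6: A_seq=139 A_ack=7043 B_seq=7043 B_ack=139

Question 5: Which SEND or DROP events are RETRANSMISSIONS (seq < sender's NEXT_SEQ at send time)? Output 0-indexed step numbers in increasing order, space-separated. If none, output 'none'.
Answer: 3

Derivation:
Step 0: DROP seq=0 -> fresh
Step 1: SEND seq=11 -> fresh
Step 2: SEND seq=7000 -> fresh
Step 3: SEND seq=0 -> retransmit
Step 4: SEND seq=7018 -> fresh
Step 5: SEND seq=84 -> fresh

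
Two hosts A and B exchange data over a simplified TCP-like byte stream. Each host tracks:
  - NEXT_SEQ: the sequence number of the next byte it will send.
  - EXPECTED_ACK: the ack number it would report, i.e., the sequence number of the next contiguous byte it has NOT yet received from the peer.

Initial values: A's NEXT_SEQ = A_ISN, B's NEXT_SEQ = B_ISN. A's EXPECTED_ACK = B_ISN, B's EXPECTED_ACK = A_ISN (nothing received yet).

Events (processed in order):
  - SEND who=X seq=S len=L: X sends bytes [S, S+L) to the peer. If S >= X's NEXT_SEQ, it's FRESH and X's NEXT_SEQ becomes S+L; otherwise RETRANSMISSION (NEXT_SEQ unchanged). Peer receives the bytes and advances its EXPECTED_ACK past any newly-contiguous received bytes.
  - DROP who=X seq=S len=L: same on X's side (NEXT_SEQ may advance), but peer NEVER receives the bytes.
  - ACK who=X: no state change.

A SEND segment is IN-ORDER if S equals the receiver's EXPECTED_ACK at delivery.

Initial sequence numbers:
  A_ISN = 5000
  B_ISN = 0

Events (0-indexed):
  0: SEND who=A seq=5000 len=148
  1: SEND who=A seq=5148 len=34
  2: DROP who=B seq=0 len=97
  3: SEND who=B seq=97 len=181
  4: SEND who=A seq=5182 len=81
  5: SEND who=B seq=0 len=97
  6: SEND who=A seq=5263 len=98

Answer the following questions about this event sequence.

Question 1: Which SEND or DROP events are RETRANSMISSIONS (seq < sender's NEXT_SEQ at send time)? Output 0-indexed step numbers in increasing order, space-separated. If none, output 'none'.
Answer: 5

Derivation:
Step 0: SEND seq=5000 -> fresh
Step 1: SEND seq=5148 -> fresh
Step 2: DROP seq=0 -> fresh
Step 3: SEND seq=97 -> fresh
Step 4: SEND seq=5182 -> fresh
Step 5: SEND seq=0 -> retransmit
Step 6: SEND seq=5263 -> fresh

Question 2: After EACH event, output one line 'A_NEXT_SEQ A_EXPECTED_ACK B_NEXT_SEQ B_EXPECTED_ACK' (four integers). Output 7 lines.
5148 0 0 5148
5182 0 0 5182
5182 0 97 5182
5182 0 278 5182
5263 0 278 5263
5263 278 278 5263
5361 278 278 5361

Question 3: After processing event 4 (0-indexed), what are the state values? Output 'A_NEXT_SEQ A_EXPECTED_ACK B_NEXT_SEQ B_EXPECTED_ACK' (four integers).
After event 0: A_seq=5148 A_ack=0 B_seq=0 B_ack=5148
After event 1: A_seq=5182 A_ack=0 B_seq=0 B_ack=5182
After event 2: A_seq=5182 A_ack=0 B_seq=97 B_ack=5182
After event 3: A_seq=5182 A_ack=0 B_seq=278 B_ack=5182
After event 4: A_seq=5263 A_ack=0 B_seq=278 B_ack=5263

5263 0 278 5263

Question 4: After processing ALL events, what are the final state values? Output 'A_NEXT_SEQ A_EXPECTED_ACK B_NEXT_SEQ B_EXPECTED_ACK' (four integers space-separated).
After event 0: A_seq=5148 A_ack=0 B_seq=0 B_ack=5148
After event 1: A_seq=5182 A_ack=0 B_seq=0 B_ack=5182
After event 2: A_seq=5182 A_ack=0 B_seq=97 B_ack=5182
After event 3: A_seq=5182 A_ack=0 B_seq=278 B_ack=5182
After event 4: A_seq=5263 A_ack=0 B_seq=278 B_ack=5263
After event 5: A_seq=5263 A_ack=278 B_seq=278 B_ack=5263
After event 6: A_seq=5361 A_ack=278 B_seq=278 B_ack=5361

Answer: 5361 278 278 5361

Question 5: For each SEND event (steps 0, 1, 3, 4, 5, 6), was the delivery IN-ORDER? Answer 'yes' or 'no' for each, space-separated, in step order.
Step 0: SEND seq=5000 -> in-order
Step 1: SEND seq=5148 -> in-order
Step 3: SEND seq=97 -> out-of-order
Step 4: SEND seq=5182 -> in-order
Step 5: SEND seq=0 -> in-order
Step 6: SEND seq=5263 -> in-order

Answer: yes yes no yes yes yes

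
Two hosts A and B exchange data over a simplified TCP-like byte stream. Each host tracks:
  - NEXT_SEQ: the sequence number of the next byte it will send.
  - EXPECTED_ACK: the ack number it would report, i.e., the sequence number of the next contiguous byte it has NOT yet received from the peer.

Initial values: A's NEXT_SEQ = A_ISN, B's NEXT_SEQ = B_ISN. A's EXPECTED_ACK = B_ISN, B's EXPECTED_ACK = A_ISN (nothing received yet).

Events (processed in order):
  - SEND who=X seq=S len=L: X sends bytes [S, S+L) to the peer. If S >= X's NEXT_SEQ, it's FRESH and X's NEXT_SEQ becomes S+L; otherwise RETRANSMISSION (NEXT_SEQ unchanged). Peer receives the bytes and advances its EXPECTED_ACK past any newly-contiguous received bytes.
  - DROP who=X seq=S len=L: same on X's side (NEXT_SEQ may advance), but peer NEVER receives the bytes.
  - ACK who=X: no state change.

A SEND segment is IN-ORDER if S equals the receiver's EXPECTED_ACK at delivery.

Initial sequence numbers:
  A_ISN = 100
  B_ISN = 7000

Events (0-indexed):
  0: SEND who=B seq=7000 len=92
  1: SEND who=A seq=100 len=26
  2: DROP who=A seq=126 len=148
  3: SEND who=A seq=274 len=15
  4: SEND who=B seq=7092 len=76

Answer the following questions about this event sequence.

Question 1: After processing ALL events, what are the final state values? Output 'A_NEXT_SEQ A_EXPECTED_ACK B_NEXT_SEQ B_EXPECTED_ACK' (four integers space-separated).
Answer: 289 7168 7168 126

Derivation:
After event 0: A_seq=100 A_ack=7092 B_seq=7092 B_ack=100
After event 1: A_seq=126 A_ack=7092 B_seq=7092 B_ack=126
After event 2: A_seq=274 A_ack=7092 B_seq=7092 B_ack=126
After event 3: A_seq=289 A_ack=7092 B_seq=7092 B_ack=126
After event 4: A_seq=289 A_ack=7168 B_seq=7168 B_ack=126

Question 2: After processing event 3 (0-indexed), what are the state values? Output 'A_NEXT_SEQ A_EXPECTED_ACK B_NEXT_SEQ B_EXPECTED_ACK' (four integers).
After event 0: A_seq=100 A_ack=7092 B_seq=7092 B_ack=100
After event 1: A_seq=126 A_ack=7092 B_seq=7092 B_ack=126
After event 2: A_seq=274 A_ack=7092 B_seq=7092 B_ack=126
After event 3: A_seq=289 A_ack=7092 B_seq=7092 B_ack=126

289 7092 7092 126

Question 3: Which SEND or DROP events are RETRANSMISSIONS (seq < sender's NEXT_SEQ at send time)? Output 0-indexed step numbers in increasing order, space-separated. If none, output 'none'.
Answer: none

Derivation:
Step 0: SEND seq=7000 -> fresh
Step 1: SEND seq=100 -> fresh
Step 2: DROP seq=126 -> fresh
Step 3: SEND seq=274 -> fresh
Step 4: SEND seq=7092 -> fresh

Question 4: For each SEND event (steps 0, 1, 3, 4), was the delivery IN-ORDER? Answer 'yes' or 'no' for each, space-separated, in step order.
Step 0: SEND seq=7000 -> in-order
Step 1: SEND seq=100 -> in-order
Step 3: SEND seq=274 -> out-of-order
Step 4: SEND seq=7092 -> in-order

Answer: yes yes no yes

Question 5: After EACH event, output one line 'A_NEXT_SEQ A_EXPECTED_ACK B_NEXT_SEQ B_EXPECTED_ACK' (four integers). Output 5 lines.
100 7092 7092 100
126 7092 7092 126
274 7092 7092 126
289 7092 7092 126
289 7168 7168 126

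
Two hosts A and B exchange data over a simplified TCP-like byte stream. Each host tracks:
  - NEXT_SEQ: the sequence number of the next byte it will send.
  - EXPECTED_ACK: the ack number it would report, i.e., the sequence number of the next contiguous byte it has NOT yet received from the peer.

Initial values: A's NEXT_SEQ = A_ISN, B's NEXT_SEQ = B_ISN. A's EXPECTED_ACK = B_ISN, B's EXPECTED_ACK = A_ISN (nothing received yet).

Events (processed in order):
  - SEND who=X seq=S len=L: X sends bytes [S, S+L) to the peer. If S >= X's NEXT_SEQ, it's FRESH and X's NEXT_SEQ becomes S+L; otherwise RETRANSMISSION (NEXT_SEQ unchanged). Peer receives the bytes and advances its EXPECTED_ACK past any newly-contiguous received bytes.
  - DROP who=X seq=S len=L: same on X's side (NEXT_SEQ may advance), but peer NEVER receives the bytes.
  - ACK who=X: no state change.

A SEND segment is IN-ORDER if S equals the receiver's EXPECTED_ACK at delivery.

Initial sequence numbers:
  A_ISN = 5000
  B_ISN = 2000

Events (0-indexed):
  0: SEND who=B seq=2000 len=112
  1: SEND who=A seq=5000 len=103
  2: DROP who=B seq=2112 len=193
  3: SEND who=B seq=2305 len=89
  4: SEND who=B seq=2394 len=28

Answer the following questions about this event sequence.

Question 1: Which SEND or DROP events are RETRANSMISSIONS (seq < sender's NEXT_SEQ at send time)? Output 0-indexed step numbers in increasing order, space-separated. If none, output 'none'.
Step 0: SEND seq=2000 -> fresh
Step 1: SEND seq=5000 -> fresh
Step 2: DROP seq=2112 -> fresh
Step 3: SEND seq=2305 -> fresh
Step 4: SEND seq=2394 -> fresh

Answer: none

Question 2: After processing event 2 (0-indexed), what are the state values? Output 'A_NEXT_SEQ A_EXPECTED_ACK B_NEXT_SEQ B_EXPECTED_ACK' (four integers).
After event 0: A_seq=5000 A_ack=2112 B_seq=2112 B_ack=5000
After event 1: A_seq=5103 A_ack=2112 B_seq=2112 B_ack=5103
After event 2: A_seq=5103 A_ack=2112 B_seq=2305 B_ack=5103

5103 2112 2305 5103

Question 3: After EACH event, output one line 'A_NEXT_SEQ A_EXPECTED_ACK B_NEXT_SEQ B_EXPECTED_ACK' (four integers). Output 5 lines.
5000 2112 2112 5000
5103 2112 2112 5103
5103 2112 2305 5103
5103 2112 2394 5103
5103 2112 2422 5103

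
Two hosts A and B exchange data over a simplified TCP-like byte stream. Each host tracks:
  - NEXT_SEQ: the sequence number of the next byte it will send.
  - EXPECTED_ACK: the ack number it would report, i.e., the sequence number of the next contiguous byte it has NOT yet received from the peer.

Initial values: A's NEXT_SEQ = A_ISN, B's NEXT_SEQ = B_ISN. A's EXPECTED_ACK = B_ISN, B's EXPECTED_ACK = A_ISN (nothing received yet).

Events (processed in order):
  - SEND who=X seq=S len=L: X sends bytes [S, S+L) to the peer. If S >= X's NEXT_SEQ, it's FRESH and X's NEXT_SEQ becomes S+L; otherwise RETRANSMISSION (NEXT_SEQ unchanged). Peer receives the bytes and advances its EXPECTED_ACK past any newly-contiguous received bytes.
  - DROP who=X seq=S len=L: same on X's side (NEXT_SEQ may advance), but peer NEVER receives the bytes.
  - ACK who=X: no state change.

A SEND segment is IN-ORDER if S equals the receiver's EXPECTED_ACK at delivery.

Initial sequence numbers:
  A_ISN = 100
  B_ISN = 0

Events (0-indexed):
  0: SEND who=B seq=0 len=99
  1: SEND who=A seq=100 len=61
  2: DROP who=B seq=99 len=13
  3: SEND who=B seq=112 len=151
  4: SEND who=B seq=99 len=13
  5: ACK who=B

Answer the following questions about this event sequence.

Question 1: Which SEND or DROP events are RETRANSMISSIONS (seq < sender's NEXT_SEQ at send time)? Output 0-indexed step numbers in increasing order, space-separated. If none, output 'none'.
Answer: 4

Derivation:
Step 0: SEND seq=0 -> fresh
Step 1: SEND seq=100 -> fresh
Step 2: DROP seq=99 -> fresh
Step 3: SEND seq=112 -> fresh
Step 4: SEND seq=99 -> retransmit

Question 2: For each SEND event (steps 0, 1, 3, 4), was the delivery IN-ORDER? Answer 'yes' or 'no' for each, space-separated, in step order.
Answer: yes yes no yes

Derivation:
Step 0: SEND seq=0 -> in-order
Step 1: SEND seq=100 -> in-order
Step 3: SEND seq=112 -> out-of-order
Step 4: SEND seq=99 -> in-order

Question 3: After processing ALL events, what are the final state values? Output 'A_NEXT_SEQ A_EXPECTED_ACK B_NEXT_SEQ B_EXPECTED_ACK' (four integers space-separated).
After event 0: A_seq=100 A_ack=99 B_seq=99 B_ack=100
After event 1: A_seq=161 A_ack=99 B_seq=99 B_ack=161
After event 2: A_seq=161 A_ack=99 B_seq=112 B_ack=161
After event 3: A_seq=161 A_ack=99 B_seq=263 B_ack=161
After event 4: A_seq=161 A_ack=263 B_seq=263 B_ack=161
After event 5: A_seq=161 A_ack=263 B_seq=263 B_ack=161

Answer: 161 263 263 161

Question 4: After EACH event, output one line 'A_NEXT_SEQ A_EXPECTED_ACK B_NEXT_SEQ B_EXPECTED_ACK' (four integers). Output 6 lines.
100 99 99 100
161 99 99 161
161 99 112 161
161 99 263 161
161 263 263 161
161 263 263 161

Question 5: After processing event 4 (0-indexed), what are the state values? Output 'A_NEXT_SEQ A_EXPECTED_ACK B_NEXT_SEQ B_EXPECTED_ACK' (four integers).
After event 0: A_seq=100 A_ack=99 B_seq=99 B_ack=100
After event 1: A_seq=161 A_ack=99 B_seq=99 B_ack=161
After event 2: A_seq=161 A_ack=99 B_seq=112 B_ack=161
After event 3: A_seq=161 A_ack=99 B_seq=263 B_ack=161
After event 4: A_seq=161 A_ack=263 B_seq=263 B_ack=161

161 263 263 161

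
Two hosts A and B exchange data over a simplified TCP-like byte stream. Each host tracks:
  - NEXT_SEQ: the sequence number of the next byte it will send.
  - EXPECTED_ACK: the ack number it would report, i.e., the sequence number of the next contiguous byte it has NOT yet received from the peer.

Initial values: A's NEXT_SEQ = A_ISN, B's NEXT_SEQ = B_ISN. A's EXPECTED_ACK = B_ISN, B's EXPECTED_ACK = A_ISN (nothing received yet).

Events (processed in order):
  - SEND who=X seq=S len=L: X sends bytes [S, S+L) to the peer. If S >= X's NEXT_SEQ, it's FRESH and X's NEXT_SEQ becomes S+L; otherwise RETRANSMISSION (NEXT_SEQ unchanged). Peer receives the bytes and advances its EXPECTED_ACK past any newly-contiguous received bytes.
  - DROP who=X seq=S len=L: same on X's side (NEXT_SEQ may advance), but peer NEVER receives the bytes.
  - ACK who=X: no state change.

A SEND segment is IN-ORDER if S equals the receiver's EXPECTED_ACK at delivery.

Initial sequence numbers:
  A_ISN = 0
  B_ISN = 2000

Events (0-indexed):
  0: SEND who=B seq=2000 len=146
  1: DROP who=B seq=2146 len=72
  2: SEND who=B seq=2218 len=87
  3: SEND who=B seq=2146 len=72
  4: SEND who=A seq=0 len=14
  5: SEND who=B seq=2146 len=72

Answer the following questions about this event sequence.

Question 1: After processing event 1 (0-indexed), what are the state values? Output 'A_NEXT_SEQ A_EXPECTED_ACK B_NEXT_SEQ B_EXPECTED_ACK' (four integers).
After event 0: A_seq=0 A_ack=2146 B_seq=2146 B_ack=0
After event 1: A_seq=0 A_ack=2146 B_seq=2218 B_ack=0

0 2146 2218 0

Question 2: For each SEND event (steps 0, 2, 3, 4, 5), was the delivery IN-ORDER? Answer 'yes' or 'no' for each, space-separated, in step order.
Step 0: SEND seq=2000 -> in-order
Step 2: SEND seq=2218 -> out-of-order
Step 3: SEND seq=2146 -> in-order
Step 4: SEND seq=0 -> in-order
Step 5: SEND seq=2146 -> out-of-order

Answer: yes no yes yes no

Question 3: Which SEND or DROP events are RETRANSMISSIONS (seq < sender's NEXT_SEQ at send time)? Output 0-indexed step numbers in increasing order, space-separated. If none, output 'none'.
Answer: 3 5

Derivation:
Step 0: SEND seq=2000 -> fresh
Step 1: DROP seq=2146 -> fresh
Step 2: SEND seq=2218 -> fresh
Step 3: SEND seq=2146 -> retransmit
Step 4: SEND seq=0 -> fresh
Step 5: SEND seq=2146 -> retransmit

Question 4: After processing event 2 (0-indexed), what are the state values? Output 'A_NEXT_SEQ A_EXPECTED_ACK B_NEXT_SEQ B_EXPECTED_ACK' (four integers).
After event 0: A_seq=0 A_ack=2146 B_seq=2146 B_ack=0
After event 1: A_seq=0 A_ack=2146 B_seq=2218 B_ack=0
After event 2: A_seq=0 A_ack=2146 B_seq=2305 B_ack=0

0 2146 2305 0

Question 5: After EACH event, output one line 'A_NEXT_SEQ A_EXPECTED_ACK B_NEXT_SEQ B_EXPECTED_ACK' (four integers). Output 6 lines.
0 2146 2146 0
0 2146 2218 0
0 2146 2305 0
0 2305 2305 0
14 2305 2305 14
14 2305 2305 14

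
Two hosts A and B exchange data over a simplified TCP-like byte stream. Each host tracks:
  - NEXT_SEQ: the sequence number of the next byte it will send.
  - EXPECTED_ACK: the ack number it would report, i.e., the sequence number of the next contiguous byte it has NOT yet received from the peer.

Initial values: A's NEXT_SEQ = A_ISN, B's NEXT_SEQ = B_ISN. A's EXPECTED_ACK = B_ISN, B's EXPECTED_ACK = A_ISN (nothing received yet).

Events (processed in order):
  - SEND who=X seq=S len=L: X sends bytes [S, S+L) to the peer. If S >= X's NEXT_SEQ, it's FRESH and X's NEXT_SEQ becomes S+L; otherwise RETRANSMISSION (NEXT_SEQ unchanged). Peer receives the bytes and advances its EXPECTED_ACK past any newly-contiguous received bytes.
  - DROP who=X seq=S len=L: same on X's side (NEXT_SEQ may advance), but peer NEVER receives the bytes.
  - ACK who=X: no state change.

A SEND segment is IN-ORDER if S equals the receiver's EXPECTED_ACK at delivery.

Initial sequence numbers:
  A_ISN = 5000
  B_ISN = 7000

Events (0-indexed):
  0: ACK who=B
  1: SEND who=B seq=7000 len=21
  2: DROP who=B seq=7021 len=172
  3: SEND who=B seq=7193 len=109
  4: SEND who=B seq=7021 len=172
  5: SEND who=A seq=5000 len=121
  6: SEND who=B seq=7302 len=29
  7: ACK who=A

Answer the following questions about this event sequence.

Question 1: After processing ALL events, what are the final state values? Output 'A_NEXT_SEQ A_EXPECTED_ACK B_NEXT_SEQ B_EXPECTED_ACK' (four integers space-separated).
After event 0: A_seq=5000 A_ack=7000 B_seq=7000 B_ack=5000
After event 1: A_seq=5000 A_ack=7021 B_seq=7021 B_ack=5000
After event 2: A_seq=5000 A_ack=7021 B_seq=7193 B_ack=5000
After event 3: A_seq=5000 A_ack=7021 B_seq=7302 B_ack=5000
After event 4: A_seq=5000 A_ack=7302 B_seq=7302 B_ack=5000
After event 5: A_seq=5121 A_ack=7302 B_seq=7302 B_ack=5121
After event 6: A_seq=5121 A_ack=7331 B_seq=7331 B_ack=5121
After event 7: A_seq=5121 A_ack=7331 B_seq=7331 B_ack=5121

Answer: 5121 7331 7331 5121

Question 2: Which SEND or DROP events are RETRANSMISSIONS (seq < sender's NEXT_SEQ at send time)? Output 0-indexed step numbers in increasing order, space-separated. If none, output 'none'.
Step 1: SEND seq=7000 -> fresh
Step 2: DROP seq=7021 -> fresh
Step 3: SEND seq=7193 -> fresh
Step 4: SEND seq=7021 -> retransmit
Step 5: SEND seq=5000 -> fresh
Step 6: SEND seq=7302 -> fresh

Answer: 4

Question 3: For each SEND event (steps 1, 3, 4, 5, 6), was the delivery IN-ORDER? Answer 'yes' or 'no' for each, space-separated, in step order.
Answer: yes no yes yes yes

Derivation:
Step 1: SEND seq=7000 -> in-order
Step 3: SEND seq=7193 -> out-of-order
Step 4: SEND seq=7021 -> in-order
Step 5: SEND seq=5000 -> in-order
Step 6: SEND seq=7302 -> in-order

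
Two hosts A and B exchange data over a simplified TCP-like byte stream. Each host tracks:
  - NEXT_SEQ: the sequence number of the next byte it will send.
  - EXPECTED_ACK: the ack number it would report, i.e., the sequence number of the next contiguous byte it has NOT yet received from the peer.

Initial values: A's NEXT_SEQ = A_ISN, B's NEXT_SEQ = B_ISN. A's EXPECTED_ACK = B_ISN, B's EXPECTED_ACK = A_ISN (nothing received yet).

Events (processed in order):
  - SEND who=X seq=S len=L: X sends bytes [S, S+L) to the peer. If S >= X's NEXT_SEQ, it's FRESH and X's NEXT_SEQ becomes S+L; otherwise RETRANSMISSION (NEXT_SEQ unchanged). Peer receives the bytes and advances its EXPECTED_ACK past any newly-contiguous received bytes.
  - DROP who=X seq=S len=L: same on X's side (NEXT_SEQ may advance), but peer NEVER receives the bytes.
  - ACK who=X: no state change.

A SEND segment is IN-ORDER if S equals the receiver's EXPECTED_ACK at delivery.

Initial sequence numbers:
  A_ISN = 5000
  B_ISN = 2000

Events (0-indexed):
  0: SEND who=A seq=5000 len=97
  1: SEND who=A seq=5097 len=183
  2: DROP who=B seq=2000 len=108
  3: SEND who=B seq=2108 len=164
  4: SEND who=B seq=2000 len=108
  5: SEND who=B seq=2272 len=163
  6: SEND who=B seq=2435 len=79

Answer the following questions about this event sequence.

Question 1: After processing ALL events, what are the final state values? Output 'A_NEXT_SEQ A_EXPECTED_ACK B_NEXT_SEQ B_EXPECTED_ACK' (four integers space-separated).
After event 0: A_seq=5097 A_ack=2000 B_seq=2000 B_ack=5097
After event 1: A_seq=5280 A_ack=2000 B_seq=2000 B_ack=5280
After event 2: A_seq=5280 A_ack=2000 B_seq=2108 B_ack=5280
After event 3: A_seq=5280 A_ack=2000 B_seq=2272 B_ack=5280
After event 4: A_seq=5280 A_ack=2272 B_seq=2272 B_ack=5280
After event 5: A_seq=5280 A_ack=2435 B_seq=2435 B_ack=5280
After event 6: A_seq=5280 A_ack=2514 B_seq=2514 B_ack=5280

Answer: 5280 2514 2514 5280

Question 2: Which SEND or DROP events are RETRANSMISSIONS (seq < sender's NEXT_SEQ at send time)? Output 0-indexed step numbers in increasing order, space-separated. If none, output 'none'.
Step 0: SEND seq=5000 -> fresh
Step 1: SEND seq=5097 -> fresh
Step 2: DROP seq=2000 -> fresh
Step 3: SEND seq=2108 -> fresh
Step 4: SEND seq=2000 -> retransmit
Step 5: SEND seq=2272 -> fresh
Step 6: SEND seq=2435 -> fresh

Answer: 4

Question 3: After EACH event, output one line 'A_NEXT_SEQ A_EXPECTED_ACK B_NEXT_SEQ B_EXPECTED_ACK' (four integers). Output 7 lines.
5097 2000 2000 5097
5280 2000 2000 5280
5280 2000 2108 5280
5280 2000 2272 5280
5280 2272 2272 5280
5280 2435 2435 5280
5280 2514 2514 5280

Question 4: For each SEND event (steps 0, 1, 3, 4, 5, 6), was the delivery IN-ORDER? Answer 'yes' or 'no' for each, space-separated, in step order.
Step 0: SEND seq=5000 -> in-order
Step 1: SEND seq=5097 -> in-order
Step 3: SEND seq=2108 -> out-of-order
Step 4: SEND seq=2000 -> in-order
Step 5: SEND seq=2272 -> in-order
Step 6: SEND seq=2435 -> in-order

Answer: yes yes no yes yes yes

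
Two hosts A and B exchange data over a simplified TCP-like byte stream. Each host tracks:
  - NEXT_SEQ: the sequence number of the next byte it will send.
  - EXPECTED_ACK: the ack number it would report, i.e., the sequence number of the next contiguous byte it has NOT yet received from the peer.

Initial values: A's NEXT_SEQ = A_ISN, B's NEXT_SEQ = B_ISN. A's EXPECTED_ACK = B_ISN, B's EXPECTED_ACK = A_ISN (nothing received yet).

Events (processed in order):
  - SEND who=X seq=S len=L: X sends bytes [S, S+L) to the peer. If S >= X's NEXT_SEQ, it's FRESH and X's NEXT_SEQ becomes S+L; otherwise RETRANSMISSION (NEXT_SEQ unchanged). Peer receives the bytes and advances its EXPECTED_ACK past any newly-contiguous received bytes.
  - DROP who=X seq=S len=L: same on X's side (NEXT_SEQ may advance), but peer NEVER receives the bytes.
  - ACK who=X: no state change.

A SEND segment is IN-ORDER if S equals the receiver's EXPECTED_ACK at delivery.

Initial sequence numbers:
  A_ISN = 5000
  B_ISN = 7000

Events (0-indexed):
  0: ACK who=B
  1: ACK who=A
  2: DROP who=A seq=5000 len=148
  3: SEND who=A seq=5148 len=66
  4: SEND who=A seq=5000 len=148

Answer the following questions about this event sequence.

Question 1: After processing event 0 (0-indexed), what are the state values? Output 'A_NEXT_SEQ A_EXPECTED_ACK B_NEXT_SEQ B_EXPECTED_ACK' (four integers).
After event 0: A_seq=5000 A_ack=7000 B_seq=7000 B_ack=5000

5000 7000 7000 5000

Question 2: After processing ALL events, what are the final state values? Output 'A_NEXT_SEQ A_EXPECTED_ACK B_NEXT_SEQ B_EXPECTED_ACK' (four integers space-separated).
Answer: 5214 7000 7000 5214

Derivation:
After event 0: A_seq=5000 A_ack=7000 B_seq=7000 B_ack=5000
After event 1: A_seq=5000 A_ack=7000 B_seq=7000 B_ack=5000
After event 2: A_seq=5148 A_ack=7000 B_seq=7000 B_ack=5000
After event 3: A_seq=5214 A_ack=7000 B_seq=7000 B_ack=5000
After event 4: A_seq=5214 A_ack=7000 B_seq=7000 B_ack=5214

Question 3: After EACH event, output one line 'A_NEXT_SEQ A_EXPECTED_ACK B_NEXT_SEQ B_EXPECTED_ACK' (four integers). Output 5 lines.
5000 7000 7000 5000
5000 7000 7000 5000
5148 7000 7000 5000
5214 7000 7000 5000
5214 7000 7000 5214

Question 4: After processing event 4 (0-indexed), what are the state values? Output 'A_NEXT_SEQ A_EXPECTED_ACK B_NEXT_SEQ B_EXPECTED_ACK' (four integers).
After event 0: A_seq=5000 A_ack=7000 B_seq=7000 B_ack=5000
After event 1: A_seq=5000 A_ack=7000 B_seq=7000 B_ack=5000
After event 2: A_seq=5148 A_ack=7000 B_seq=7000 B_ack=5000
After event 3: A_seq=5214 A_ack=7000 B_seq=7000 B_ack=5000
After event 4: A_seq=5214 A_ack=7000 B_seq=7000 B_ack=5214

5214 7000 7000 5214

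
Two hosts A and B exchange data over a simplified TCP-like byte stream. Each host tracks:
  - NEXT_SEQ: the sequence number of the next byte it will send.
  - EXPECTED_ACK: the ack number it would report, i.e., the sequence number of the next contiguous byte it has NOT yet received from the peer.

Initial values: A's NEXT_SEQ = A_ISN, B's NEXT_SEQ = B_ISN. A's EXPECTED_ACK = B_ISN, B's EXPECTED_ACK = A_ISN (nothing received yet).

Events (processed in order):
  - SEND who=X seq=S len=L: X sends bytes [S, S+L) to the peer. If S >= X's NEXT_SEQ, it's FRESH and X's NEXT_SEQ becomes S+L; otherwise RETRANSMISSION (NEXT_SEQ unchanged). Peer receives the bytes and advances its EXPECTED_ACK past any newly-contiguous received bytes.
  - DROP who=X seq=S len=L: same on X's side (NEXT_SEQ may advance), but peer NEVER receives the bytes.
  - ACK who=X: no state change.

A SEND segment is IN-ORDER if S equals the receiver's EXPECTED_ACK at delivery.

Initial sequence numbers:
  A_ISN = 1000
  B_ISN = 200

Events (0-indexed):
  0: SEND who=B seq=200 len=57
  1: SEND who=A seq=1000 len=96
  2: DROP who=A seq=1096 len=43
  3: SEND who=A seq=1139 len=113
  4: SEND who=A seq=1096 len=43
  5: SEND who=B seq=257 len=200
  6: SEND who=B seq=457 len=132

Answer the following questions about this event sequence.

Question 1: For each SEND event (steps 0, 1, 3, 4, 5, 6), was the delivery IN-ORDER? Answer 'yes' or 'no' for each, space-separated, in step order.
Step 0: SEND seq=200 -> in-order
Step 1: SEND seq=1000 -> in-order
Step 3: SEND seq=1139 -> out-of-order
Step 4: SEND seq=1096 -> in-order
Step 5: SEND seq=257 -> in-order
Step 6: SEND seq=457 -> in-order

Answer: yes yes no yes yes yes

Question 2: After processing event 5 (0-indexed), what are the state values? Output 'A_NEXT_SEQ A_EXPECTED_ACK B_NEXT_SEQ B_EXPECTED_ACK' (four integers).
After event 0: A_seq=1000 A_ack=257 B_seq=257 B_ack=1000
After event 1: A_seq=1096 A_ack=257 B_seq=257 B_ack=1096
After event 2: A_seq=1139 A_ack=257 B_seq=257 B_ack=1096
After event 3: A_seq=1252 A_ack=257 B_seq=257 B_ack=1096
After event 4: A_seq=1252 A_ack=257 B_seq=257 B_ack=1252
After event 5: A_seq=1252 A_ack=457 B_seq=457 B_ack=1252

1252 457 457 1252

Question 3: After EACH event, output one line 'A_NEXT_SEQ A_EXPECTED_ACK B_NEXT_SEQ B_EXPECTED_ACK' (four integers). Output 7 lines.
1000 257 257 1000
1096 257 257 1096
1139 257 257 1096
1252 257 257 1096
1252 257 257 1252
1252 457 457 1252
1252 589 589 1252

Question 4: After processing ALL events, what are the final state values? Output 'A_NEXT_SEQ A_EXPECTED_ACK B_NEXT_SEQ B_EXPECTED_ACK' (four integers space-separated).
Answer: 1252 589 589 1252

Derivation:
After event 0: A_seq=1000 A_ack=257 B_seq=257 B_ack=1000
After event 1: A_seq=1096 A_ack=257 B_seq=257 B_ack=1096
After event 2: A_seq=1139 A_ack=257 B_seq=257 B_ack=1096
After event 3: A_seq=1252 A_ack=257 B_seq=257 B_ack=1096
After event 4: A_seq=1252 A_ack=257 B_seq=257 B_ack=1252
After event 5: A_seq=1252 A_ack=457 B_seq=457 B_ack=1252
After event 6: A_seq=1252 A_ack=589 B_seq=589 B_ack=1252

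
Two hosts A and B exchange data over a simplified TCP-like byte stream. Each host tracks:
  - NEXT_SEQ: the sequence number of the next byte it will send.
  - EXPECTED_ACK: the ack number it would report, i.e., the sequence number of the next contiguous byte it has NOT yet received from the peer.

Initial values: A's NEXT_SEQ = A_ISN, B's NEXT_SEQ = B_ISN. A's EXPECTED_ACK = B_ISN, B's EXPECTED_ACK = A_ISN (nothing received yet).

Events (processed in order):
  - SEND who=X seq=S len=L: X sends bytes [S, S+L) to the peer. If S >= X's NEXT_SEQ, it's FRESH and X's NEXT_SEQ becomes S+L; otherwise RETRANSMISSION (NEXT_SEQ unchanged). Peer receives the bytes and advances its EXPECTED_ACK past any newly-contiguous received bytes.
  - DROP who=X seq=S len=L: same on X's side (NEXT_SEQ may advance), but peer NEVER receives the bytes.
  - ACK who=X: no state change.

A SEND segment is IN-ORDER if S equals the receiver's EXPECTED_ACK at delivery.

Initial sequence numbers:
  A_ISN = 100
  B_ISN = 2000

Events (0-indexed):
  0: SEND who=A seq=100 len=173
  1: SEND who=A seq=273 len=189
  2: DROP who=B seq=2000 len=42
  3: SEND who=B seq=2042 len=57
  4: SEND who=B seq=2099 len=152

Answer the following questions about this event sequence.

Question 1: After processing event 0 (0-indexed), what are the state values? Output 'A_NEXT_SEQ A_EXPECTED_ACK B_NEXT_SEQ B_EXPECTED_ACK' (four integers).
After event 0: A_seq=273 A_ack=2000 B_seq=2000 B_ack=273

273 2000 2000 273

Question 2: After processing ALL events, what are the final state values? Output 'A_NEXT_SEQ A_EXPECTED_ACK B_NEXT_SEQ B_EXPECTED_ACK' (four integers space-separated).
After event 0: A_seq=273 A_ack=2000 B_seq=2000 B_ack=273
After event 1: A_seq=462 A_ack=2000 B_seq=2000 B_ack=462
After event 2: A_seq=462 A_ack=2000 B_seq=2042 B_ack=462
After event 3: A_seq=462 A_ack=2000 B_seq=2099 B_ack=462
After event 4: A_seq=462 A_ack=2000 B_seq=2251 B_ack=462

Answer: 462 2000 2251 462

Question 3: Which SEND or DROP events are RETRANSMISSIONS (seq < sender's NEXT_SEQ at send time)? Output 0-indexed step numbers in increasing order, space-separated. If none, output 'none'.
Answer: none

Derivation:
Step 0: SEND seq=100 -> fresh
Step 1: SEND seq=273 -> fresh
Step 2: DROP seq=2000 -> fresh
Step 3: SEND seq=2042 -> fresh
Step 4: SEND seq=2099 -> fresh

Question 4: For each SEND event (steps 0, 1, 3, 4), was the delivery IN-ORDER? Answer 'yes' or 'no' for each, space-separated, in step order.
Step 0: SEND seq=100 -> in-order
Step 1: SEND seq=273 -> in-order
Step 3: SEND seq=2042 -> out-of-order
Step 4: SEND seq=2099 -> out-of-order

Answer: yes yes no no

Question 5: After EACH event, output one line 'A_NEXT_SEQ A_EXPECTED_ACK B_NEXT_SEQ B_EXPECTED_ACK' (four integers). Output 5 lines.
273 2000 2000 273
462 2000 2000 462
462 2000 2042 462
462 2000 2099 462
462 2000 2251 462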